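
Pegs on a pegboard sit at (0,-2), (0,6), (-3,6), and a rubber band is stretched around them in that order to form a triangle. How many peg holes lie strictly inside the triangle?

By the shoelace formula, twice the signed area is |(0·6 − 0·(-2)) + (0·6 − (-3)·6) + ((-3)·(-2) − 0·6)| = 24, so the area is 12.
The number of boundary lattice points is Σ gcd(|Δx|,|Δy|) = gcd(0,8) + gcd(3,0) + gcd(3,8) = 8+3+1 = 12.
Pick's theorem gives I = A − B/2 + 1 = 12 − 12/2 + 1 = 7.

7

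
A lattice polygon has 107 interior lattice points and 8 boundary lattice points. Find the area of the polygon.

110

Pick's theorem states A = I + B/2 − 1, so A = 107 + 8/2 − 1 = 110.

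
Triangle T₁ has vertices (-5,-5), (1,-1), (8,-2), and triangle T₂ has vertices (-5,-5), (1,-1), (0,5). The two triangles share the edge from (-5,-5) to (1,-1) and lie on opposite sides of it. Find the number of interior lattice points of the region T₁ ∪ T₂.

34

The union is the simple quadrilateral with vertices (-5,-5), (8,-2), (1,-1), (0,5) in order.
By the shoelace formula, twice the signed area is |((-5)·(-2) − 8·(-5)) + (8·(-1) − 1·(-2)) + (1·5 − 0·(-1)) + (0·(-5) − (-5)·5)| = 74, so the area is 37.
The number of boundary lattice points is Σ gcd(|Δx|,|Δy|) = gcd(13,3) + gcd(7,1) + gcd(1,6) + gcd(5,10) = 1+1+1+5 = 8.
By Pick's theorem I = A − B/2 + 1 = 37 − 8/2 + 1 = 34.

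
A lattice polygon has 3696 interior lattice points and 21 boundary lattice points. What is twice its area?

7411

By Pick's theorem, A = I + B/2 − 1 = 3696 + 21/2 − 1 = 7411/2.
Hence 2A = 7411.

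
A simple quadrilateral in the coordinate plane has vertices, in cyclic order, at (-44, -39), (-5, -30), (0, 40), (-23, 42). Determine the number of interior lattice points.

By the shoelace formula, twice the signed area is |[(-44)·(-30) − (-5)·(-39)] + [(-5)·40 − 0·(-30)] + [0·42 − (-23)·40] + [(-23)·(-39) − (-44)·42]| = 4590, so the area is 2295.
Summing gcd(|Δx|,|Δy|) over the edges gives the boundary count: gcd(39,9) + gcd(5,70) + gcd(23,2) + gcd(21,81) = 3+5+1+3 = 12.
Pick's theorem gives I = A − B/2 + 1 = 2295 − 12/2 + 1 = 2290.

2290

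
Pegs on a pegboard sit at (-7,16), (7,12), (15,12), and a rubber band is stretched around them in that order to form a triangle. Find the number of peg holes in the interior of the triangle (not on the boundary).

11

The shoelace formula gives twice the area as |((-7)·12 − 7·16) + (7·12 − 15·12) + (15·16 − (-7)·12)| = 32, so the area is 16.
Summing gcd(|Δx|,|Δy|) over the edges gives the boundary count: gcd(14,4) + gcd(8,0) + gcd(22,4) = 2+8+2 = 12.
Pick's theorem gives I = A − B/2 + 1 = 16 − 12/2 + 1 = 11.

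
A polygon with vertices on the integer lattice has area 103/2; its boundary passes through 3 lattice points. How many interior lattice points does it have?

From Pick's theorem, I = A − B/2 + 1 = 103/2 − 3/2 + 1 = 51.

51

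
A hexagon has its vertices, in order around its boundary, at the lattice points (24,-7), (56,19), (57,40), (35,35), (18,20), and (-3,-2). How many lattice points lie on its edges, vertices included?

7

The number of boundary lattice points is Σ gcd(|Δx|,|Δy|) = gcd(32,26) + gcd(1,21) + gcd(22,5) + gcd(17,15) + gcd(21,22) + gcd(27,5) = 2+1+1+1+1+1 = 7.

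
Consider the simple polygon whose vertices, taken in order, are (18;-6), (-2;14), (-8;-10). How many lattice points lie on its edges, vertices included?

28

The number of boundary lattice points is Σ gcd(|Δx|,|Δy|) = gcd(20,20) + gcd(6,24) + gcd(26,4) = 20+6+2 = 28.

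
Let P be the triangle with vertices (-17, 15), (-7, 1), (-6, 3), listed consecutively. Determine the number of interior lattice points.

16

Using the shoelace formula, 2A = |((-17)·1 − (-7)·15) + ((-7)·3 − (-6)·1) + ((-6)·15 − (-17)·3)| = 34, so the area is 17.
The number of boundary lattice points is Σ gcd(|Δx|,|Δy|) = gcd(10,14) + gcd(1,2) + gcd(11,12) = 2+1+1 = 4.
Pick's theorem gives I = A − B/2 + 1 = 17 − 4/2 + 1 = 16.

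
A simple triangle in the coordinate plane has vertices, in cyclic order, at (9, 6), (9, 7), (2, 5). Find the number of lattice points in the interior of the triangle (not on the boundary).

3

By the shoelace formula, twice the signed area is |[9·7 − 9·6] + [9·5 − 2·7] + [2·6 − 9·5]| = 7, so the area is 7/2.
The number of boundary lattice points is Σ gcd(|Δx|,|Δy|) = gcd(0,1) + gcd(7,2) + gcd(7,1) = 1+1+1 = 3.
By Pick's theorem A = I + B/2 − 1, so I = 7/2 − 3/2 + 1 = 3.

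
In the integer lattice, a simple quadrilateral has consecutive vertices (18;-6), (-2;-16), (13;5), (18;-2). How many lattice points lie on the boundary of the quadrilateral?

The number of boundary lattice points is Σ gcd(|Δx|,|Δy|) = gcd(20,10) + gcd(15,21) + gcd(5,7) + gcd(0,4) = 10+3+1+4 = 18.

18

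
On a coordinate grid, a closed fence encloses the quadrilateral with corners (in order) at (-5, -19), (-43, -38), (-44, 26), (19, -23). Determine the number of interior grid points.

1673

The shoelace formula gives twice the area as |[(-5)·(-38) − (-43)·(-19)] + [(-43)·26 − (-44)·(-38)] + [(-44)·(-23) − 19·26] + [19·(-19) − (-5)·(-23)]| = 3375, so the area is 3375/2.
Summing gcd(|Δx|,|Δy|) over the edges gives the boundary count: gcd(38,19) + gcd(1,64) + gcd(63,49) + gcd(24,4) = 19+1+7+4 = 31.
By Pick's theorem A = I + B/2 − 1, so I = 3375/2 − 31/2 + 1 = 1673.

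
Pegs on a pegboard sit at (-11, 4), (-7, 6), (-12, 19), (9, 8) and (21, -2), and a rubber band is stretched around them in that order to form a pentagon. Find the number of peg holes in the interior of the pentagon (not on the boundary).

242

Using the shoelace formula, 2A = |[(-11)·6 − (-7)·4] + [(-7)·19 − (-12)·6] + [(-12)·8 − 9·19] + [9·(-2) − 21·8] + [21·4 − (-11)·(-2)]| = 490, so the area is 245.
Summing gcd(|Δx|,|Δy|) over the edges gives the boundary count: gcd(4,2) + gcd(5,13) + gcd(21,11) + gcd(12,10) + gcd(32,6) = 2+1+1+2+2 = 8.
Pick's theorem gives I = A − B/2 + 1 = 245 − 8/2 + 1 = 242.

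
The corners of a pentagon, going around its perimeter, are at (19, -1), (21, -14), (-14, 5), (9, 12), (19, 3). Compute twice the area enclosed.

826

Using the shoelace formula, 2A = |(19·(-14) − 21·(-1)) + (21·5 − (-14)·(-14)) + ((-14)·12 − 9·5) + (9·3 − 19·12) + (19·(-1) − 19·3)| = 826, so the area is 413.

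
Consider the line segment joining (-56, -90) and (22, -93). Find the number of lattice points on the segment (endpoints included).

4

The number of lattice points on a segment between lattice points is gcd(|Δx|,|Δy|) + 1 = gcd(78,3) + 1 = 3 + 1 = 4.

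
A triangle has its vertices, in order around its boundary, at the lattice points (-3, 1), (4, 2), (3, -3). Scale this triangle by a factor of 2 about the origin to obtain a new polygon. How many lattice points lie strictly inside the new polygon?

By the shoelace formula, twice the signed area is |[(-3)·2 − 4·1] + [4·(-3) − 3·2] + [3·1 − (-3)·(-3)]| = 34, so the area is 17.
Along each edge there are gcd(|Δx|,|Δy|)+1 lattice points, so counting each shared vertex once the boundary has gcd(7,1) + gcd(1,5) + gcd(6,4) = 1+1+2 = 4.
Scaling by 2 multiplies the area by 2² = 4 (so the new area is 68) and multiplies the boundary lattice-point count by 2, giving 8.
By Pick's theorem, the interior count of the dilated polygon is 68 − 8/2 + 1 = 65.

65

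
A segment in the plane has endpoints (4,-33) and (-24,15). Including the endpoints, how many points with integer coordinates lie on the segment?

5

The number of lattice points on a segment between lattice points is gcd(|Δx|,|Δy|) + 1 = gcd(28,48) + 1 = 4 + 1 = 5.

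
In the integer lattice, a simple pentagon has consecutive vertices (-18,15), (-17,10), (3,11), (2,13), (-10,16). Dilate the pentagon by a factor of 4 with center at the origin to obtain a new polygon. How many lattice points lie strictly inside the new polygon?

The shoelace formula gives twice the area as |[(-18)·10 − (-17)·15] + [(-17)·11 − 3·10] + [3·13 − 2·11] + [2·16 − (-10)·13] + [(-10)·15 − (-18)·16]| = 175, so the area is 87.5.
Along each edge there are gcd(|Δx|,|Δy|)+1 lattice points, so counting each shared vertex once the boundary has gcd(1,5) + gcd(20,1) + gcd(1,2) + gcd(12,3) + gcd(8,1) = 1+1+1+3+1 = 7.
Scaling by 4 multiplies the area by 4² = 16 (so the new area is 1400) and multiplies the boundary lattice-point count by 4, giving 28.
By Pick's theorem, the interior count of the dilated polygon is 1400 − 28/2 + 1 = 1387.

1387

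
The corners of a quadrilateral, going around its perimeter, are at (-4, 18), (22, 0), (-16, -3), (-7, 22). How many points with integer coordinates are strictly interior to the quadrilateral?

By the shoelace formula, twice the signed area is |((-4)·0 − 22·18) + (22·(-3) − (-16)·0) + ((-16)·22 − (-7)·(-3)) + ((-7)·18 − (-4)·22)| = 873, so the area is 873/2.
Summing gcd(|Δx|,|Δy|) over the edges gives the boundary count: gcd(26,18) + gcd(38,3) + gcd(9,25) + gcd(3,4) = 2+1+1+1 = 5.
Pick's theorem gives I = A − B/2 + 1 = 873/2 − 5/2 + 1 = 435.

435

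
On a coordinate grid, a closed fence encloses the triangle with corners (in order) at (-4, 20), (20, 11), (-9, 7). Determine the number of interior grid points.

177

By the shoelace formula, twice the signed area is |((-4)·11 − 20·20) + (20·7 − (-9)·11) + ((-9)·20 − (-4)·7)| = 357, so the area is 357/2.
Along each edge there are gcd(|Δx|,|Δy|)+1 lattice points, so counting each shared vertex once the boundary has gcd(24,9) + gcd(29,4) + gcd(5,13) = 3+1+1 = 5.
Pick's theorem gives I = A − B/2 + 1 = 357/2 − 5/2 + 1 = 177.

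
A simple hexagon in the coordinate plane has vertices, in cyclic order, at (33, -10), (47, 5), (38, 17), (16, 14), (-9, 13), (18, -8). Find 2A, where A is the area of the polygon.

1760

By the shoelace formula, twice the signed area is |[33·5 − 47·(-10)] + [47·17 − 38·5] + [38·14 − 16·17] + [16·13 − (-9)·14] + [(-9)·(-8) − 18·13] + [18·(-10) − 33·(-8)]| = 1760, so the area is 880.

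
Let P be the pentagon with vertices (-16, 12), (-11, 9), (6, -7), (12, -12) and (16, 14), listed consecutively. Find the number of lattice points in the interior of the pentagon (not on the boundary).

397

By the shoelace formula, twice the signed area is |[(-16)·9 − (-11)·12] + [(-11)·(-7) − 6·9] + [6·(-12) − 12·(-7)] + [12·14 − 16·(-12)] + [16·12 − (-16)·14]| = 799, so the area is 799/2.
Summing gcd(|Δx|,|Δy|) over the edges gives the boundary count: gcd(5,3) + gcd(17,16) + gcd(6,5) + gcd(4,26) + gcd(32,2) = 1+1+1+2+2 = 7.
Pick's theorem gives I = A − B/2 + 1 = 799/2 − 7/2 + 1 = 397.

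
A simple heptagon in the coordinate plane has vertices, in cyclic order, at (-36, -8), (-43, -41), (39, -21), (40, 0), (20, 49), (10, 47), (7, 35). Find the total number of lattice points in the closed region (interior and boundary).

4082

By the shoelace formula, twice the signed area is |[(-36)·(-41) − (-43)·(-8)] + [(-43)·(-21) − 39·(-41)] + [39·0 − 40·(-21)] + [40·49 − 20·0] + [20·47 − 10·49] + [10·35 − 7·47] + [7·(-8) − (-36)·35]| = 8109, so the area is 8109/2.
The number of boundary lattice points is Σ gcd(|Δx|,|Δy|) = gcd(7,33) + gcd(82,20) + gcd(1,21) + gcd(20,49) + gcd(10,2) + gcd(3,12) + gcd(43,43) = 1+2+1+1+2+3+43 = 53.
Pick's theorem gives I = A − B/2 + 1 = 8109/2 − 53/2 + 1 = 4029, so the closed region contains I + B = 4029 + 53 = 4082 lattice points.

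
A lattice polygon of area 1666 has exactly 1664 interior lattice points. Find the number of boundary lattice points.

6

Pick's theorem gives A = I + B/2 − 1, so B = 2(A − I + 1) = 2(1666 − 1664 + 1) = 6.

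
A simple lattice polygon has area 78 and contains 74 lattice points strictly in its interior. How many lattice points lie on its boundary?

Pick's theorem gives A = I + B/2 − 1, so B = 2(A − I + 1) = 2(78 − 74 + 1) = 10.

10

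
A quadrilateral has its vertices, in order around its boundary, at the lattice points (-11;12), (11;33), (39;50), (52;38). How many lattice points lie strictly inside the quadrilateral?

653

By the shoelace formula, twice the signed area is |[(-11)·33 − 11·12] + [11·50 − 39·33] + [39·38 − 52·50] + [52·12 − (-11)·38]| = 1308, so the area is 654.
Along each edge there are gcd(|Δx|,|Δy|)+1 lattice points, so counting each shared vertex once the boundary has gcd(22,21) + gcd(28,17) + gcd(13,12) + gcd(63,26) = 1+1+1+1 = 4.
Pick's theorem gives I = A − B/2 + 1 = 654 − 4/2 + 1 = 653.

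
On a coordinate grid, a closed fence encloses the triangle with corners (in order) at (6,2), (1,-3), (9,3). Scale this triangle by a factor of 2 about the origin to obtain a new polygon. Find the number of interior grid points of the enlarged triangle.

13

Using the shoelace formula, 2A = |[6·(-3) − 1·2] + [1·3 − 9·(-3)] + [9·2 − 6·3]| = 10, so the area is 5.
Summing gcd(|Δx|,|Δy|) over the edges gives the boundary count: gcd(5,5) + gcd(8,6) + gcd(3,1) = 5+2+1 = 8.
Scaling by 2 multiplies the area by 2² = 4 (so the new area is 20) and multiplies the boundary lattice-point count by 2, giving 16.
By Pick's theorem, the interior count of the dilated polygon is 20 − 16/2 + 1 = 13.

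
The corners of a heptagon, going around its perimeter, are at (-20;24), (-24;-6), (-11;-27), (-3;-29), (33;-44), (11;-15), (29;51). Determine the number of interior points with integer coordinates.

Using the shoelace formula, 2A = |((-20)·(-6) − (-24)·24) + ((-24)·(-27) − (-11)·(-6)) + ((-11)·(-29) − (-3)·(-27)) + ((-3)·(-44) − 33·(-29)) + (33·(-15) − 11·(-44)) + (11·51 − 29·(-15)) + (29·24 − (-20)·51)| = 5306, so the area is 2653.
The number of boundary lattice points is Σ gcd(|Δx|,|Δy|) = gcd(4,30) + gcd(13,21) + gcd(8,2) + gcd(36,15) + gcd(22,29) + gcd(18,66) + gcd(49,27) = 2+1+2+3+1+6+1 = 16.
By Pick's theorem A = I + B/2 − 1, so I = 2653 − 16/2 + 1 = 2646.

2646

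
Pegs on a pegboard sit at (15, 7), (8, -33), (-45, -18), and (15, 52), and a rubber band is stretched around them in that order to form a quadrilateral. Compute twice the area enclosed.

Using the shoelace formula, 2A = |(15·(-33) − 8·7) + (8·(-18) − (-45)·(-33)) + ((-45)·52 − 15·(-18)) + (15·7 − 15·52)| = 4925, so the area is 4925/2.

4925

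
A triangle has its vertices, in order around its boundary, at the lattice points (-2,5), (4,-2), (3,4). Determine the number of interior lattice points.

14

By the shoelace formula, twice the signed area is |((-2)·(-2) − 4·5) + (4·4 − 3·(-2)) + (3·5 − (-2)·4)| = 29, so the area is 29/2.
The number of boundary lattice points is Σ gcd(|Δx|,|Δy|) = gcd(6,7) + gcd(1,6) + gcd(5,1) = 1+1+1 = 3.
By Pick's theorem A = I + B/2 − 1, so I = 29/2 − 3/2 + 1 = 14.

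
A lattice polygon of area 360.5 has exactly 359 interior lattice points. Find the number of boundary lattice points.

Pick's theorem gives A = I + B/2 − 1, so B = 2(A − I + 1) = 2(360.5 − 359 + 1) = 5.

5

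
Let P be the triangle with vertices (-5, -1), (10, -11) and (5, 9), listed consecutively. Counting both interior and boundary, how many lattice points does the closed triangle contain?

136

Using the shoelace formula, 2A = |((-5)·(-11) − 10·(-1)) + (10·9 − 5·(-11)) + (5·(-1) − (-5)·9)| = 250, so the area is 125.
The number of boundary lattice points is Σ gcd(|Δx|,|Δy|) = gcd(15,10) + gcd(5,20) + gcd(10,10) = 5+5+10 = 20.
Pick's theorem gives I = A − B/2 + 1 = 125 − 20/2 + 1 = 116, so the closed region contains I + B = 116 + 20 = 136 lattice points.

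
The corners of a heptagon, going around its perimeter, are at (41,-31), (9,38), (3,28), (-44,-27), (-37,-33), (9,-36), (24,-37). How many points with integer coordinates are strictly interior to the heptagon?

Using the shoelace formula, 2A = |[41·38 − 9·(-31)] + [9·28 − 3·38] + [3·(-27) − (-44)·28] + [(-44)·(-33) − (-37)·(-27)] + [(-37)·(-36) − 9·(-33)] + [9·(-37) − 24·(-36)] + [24·(-31) − 41·(-37)]| = 6512, so the area is 3256.
The number of boundary lattice points is Σ gcd(|Δx|,|Δy|) = gcd(32,69) + gcd(6,10) + gcd(47,55) + gcd(7,6) + gcd(46,3) + gcd(15,1) + gcd(17,6) = 1+2+1+1+1+1+1 = 8.
By Pick's theorem A = I + B/2 − 1, so I = 3256 − 8/2 + 1 = 3253.

3253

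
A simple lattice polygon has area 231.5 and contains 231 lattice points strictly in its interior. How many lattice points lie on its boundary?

Pick's theorem gives A = I + B/2 − 1, so B = 2(A − I + 1) = 2(231.5 − 231 + 1) = 3.

3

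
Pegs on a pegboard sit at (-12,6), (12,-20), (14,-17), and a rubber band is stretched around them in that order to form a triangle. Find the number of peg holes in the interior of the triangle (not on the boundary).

The shoelace formula gives twice the area as |[(-12)·(-20) − 12·6] + [12·(-17) − 14·(-20)] + [14·6 − (-12)·(-17)]| = 124, so the area is 62.
Summing gcd(|Δx|,|Δy|) over the edges gives the boundary count: gcd(24,26) + gcd(2,3) + gcd(26,23) = 2+1+1 = 4.
By Pick's theorem A = I + B/2 − 1, so I = 62 − 4/2 + 1 = 61.

61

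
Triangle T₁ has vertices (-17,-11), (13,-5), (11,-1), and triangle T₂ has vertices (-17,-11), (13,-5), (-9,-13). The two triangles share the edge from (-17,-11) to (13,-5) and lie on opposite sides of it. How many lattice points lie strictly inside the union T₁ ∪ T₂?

117

The union is the simple quadrilateral with vertices (-17,-11), (11,-1), (13,-5), (-9,-13) in order.
The shoelace formula gives twice the area as |[(-17)·(-1) − 11·(-11)] + [11·(-5) − 13·(-1)] + [13·(-13) − (-9)·(-5)] + [(-9)·(-11) − (-17)·(-13)]| = 240, so the area is 120.
Summing gcd(|Δx|,|Δy|) over the edges gives the boundary count: gcd(28,10) + gcd(2,4) + gcd(22,8) + gcd(8,2) = 2+2+2+2 = 8.
By Pick's theorem I = A − B/2 + 1 = 120 − 8/2 + 1 = 117.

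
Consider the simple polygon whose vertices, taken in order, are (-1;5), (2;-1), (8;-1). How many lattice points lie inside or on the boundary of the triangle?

Using the shoelace formula, 2A = |((-1)·(-1) − 2·5) + (2·(-1) − 8·(-1)) + (8·5 − (-1)·(-1))| = 36, so the area is 18.
Summing gcd(|Δx|,|Δy|) over the edges gives the boundary count: gcd(3,6) + gcd(6,0) + gcd(9,6) = 3+6+3 = 12.
Pick's theorem gives I = A − B/2 + 1 = 18 − 12/2 + 1 = 13, so the closed region contains I + B = 13 + 12 = 25 lattice points.

25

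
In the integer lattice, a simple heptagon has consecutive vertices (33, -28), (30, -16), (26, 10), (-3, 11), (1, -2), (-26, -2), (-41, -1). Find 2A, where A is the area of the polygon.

By the shoelace formula, twice the signed area is |[33·(-16) − 30·(-28)] + [30·10 − 26·(-16)] + [26·11 − (-3)·10] + [(-3)·(-2) − 1·11] + [1·(-2) − (-26)·(-2)] + [(-26)·(-1) − (-41)·(-2)] + [(-41)·(-28) − 33·(-1)]| = 2410, so the area is 1205.

2410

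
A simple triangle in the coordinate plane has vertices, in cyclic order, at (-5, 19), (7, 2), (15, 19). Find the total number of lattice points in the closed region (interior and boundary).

182

By the shoelace formula, twice the signed area is |[(-5)·2 − 7·19] + [7·19 − 15·2] + [15·19 − (-5)·19]| = 340, so the area is 170.
Summing gcd(|Δx|,|Δy|) over the edges gives the boundary count: gcd(12,17) + gcd(8,17) + gcd(20,0) = 1+1+20 = 22.
Pick's theorem gives I = A − B/2 + 1 = 170 − 22/2 + 1 = 160, so the closed region contains I + B = 160 + 22 = 182 lattice points.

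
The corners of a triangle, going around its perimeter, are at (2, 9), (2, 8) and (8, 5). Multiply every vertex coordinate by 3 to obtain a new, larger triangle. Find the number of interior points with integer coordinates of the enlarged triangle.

19

Using the shoelace formula, 2A = |[2·8 − 2·9] + [2·5 − 8·8] + [8·9 − 2·5]| = 6, so the area is 3.
The number of boundary lattice points is Σ gcd(|Δx|,|Δy|) = gcd(0,1) + gcd(6,3) + gcd(6,4) = 1+3+2 = 6.
Scaling by 3 multiplies the area by 3² = 9 (so the new area is 27) and multiplies the boundary lattice-point count by 3, giving 18.
By Pick's theorem, the interior count of the dilated polygon is 27 − 18/2 + 1 = 19.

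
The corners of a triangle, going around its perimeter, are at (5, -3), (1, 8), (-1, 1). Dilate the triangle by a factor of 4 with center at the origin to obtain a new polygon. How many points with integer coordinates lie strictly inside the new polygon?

393

The shoelace formula gives twice the area as |[5·8 − 1·(-3)] + [1·1 − (-1)·8] + [(-1)·(-3) − 5·1]| = 50, so the area is 25.
Along each edge there are gcd(|Δx|,|Δy|)+1 lattice points, so counting each shared vertex once the boundary has gcd(4,11) + gcd(2,7) + gcd(6,4) = 1+1+2 = 4.
Scaling by 4 multiplies the area by 4² = 16 (so the new area is 400) and multiplies the boundary lattice-point count by 4, giving 16.
By Pick's theorem, the interior count of the dilated polygon is 400 − 16/2 + 1 = 393.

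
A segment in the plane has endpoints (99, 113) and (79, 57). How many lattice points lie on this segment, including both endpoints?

The number of lattice points on a segment between lattice points is gcd(|Δx|,|Δy|) + 1 = gcd(20,56) + 1 = 4 + 1 = 5.

5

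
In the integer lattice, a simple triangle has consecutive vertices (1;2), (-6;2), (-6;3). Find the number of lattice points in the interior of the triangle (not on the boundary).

The shoelace formula gives twice the area as |[1·2 − (-6)·2] + [(-6)·3 − (-6)·2] + [(-6)·2 − 1·3]| = 7, so the area is 3.5.
The number of boundary lattice points is Σ gcd(|Δx|,|Δy|) = gcd(7,0) + gcd(0,1) + gcd(7,1) = 7+1+1 = 9.
By Pick's theorem A = I + B/2 − 1, so I = 3.5 − 9/2 + 1 = 0.

0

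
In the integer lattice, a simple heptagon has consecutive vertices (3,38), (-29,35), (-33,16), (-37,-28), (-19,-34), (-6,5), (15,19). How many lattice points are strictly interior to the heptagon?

The shoelace formula gives twice the area as |[3·35 − (-29)·38] + [(-29)·16 − (-33)·35] + [(-33)·(-28) − (-37)·16] + [(-37)·(-34) − (-19)·(-28)] + [(-19)·5 − (-6)·(-34)] + [(-6)·19 − 15·5] + [15·38 − 3·19]| = 4165, so the area is 2082.5.
Summing gcd(|Δx|,|Δy|) over the edges gives the boundary count: gcd(32,3) + gcd(4,19) + gcd(4,44) + gcd(18,6) + gcd(13,39) + gcd(21,14) + gcd(12,19) = 1+1+4+6+13+7+1 = 33.
By Pick's theorem A = I + B/2 − 1, so I = 2082.5 − 33/2 + 1 = 2067.

2067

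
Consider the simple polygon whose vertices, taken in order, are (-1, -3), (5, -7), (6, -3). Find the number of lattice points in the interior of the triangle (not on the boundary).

The shoelace formula gives twice the area as |[(-1)·(-7) − 5·(-3)] + [5·(-3) − 6·(-7)] + [6·(-3) − (-1)·(-3)]| = 28, so the area is 14.
The number of boundary lattice points is Σ gcd(|Δx|,|Δy|) = gcd(6,4) + gcd(1,4) + gcd(7,0) = 2+1+7 = 10.
By Pick's theorem A = I + B/2 − 1, so I = 14 − 10/2 + 1 = 10.

10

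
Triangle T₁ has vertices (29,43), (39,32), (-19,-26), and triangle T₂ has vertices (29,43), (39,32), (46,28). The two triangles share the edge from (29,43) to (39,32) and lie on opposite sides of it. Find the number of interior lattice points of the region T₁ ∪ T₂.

The union is the simple quadrilateral with vertices (29,43), (-19,-26), (39,32), (46,28) in order.
The shoelace formula gives twice the area as |(29·(-26) − (-19)·43) + ((-19)·32 − 39·(-26)) + (39·28 − 46·32) + (46·43 − 29·28)| = 1255, so the area is 627.5.
The number of boundary lattice points is Σ gcd(|Δx|,|Δy|) = gcd(48,69) + gcd(58,58) + gcd(7,4) + gcd(17,15) = 3+58+1+1 = 63.
By Pick's theorem I = A − B/2 + 1 = 627.5 − 63/2 + 1 = 597.

597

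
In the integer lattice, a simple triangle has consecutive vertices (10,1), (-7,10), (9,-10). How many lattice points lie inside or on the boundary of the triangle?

102

Using the shoelace formula, 2A = |(10·10 − (-7)·1) + ((-7)·(-10) − 9·10) + (9·1 − 10·(-10))| = 196, so the area is 98.
Summing gcd(|Δx|,|Δy|) over the edges gives the boundary count: gcd(17,9) + gcd(16,20) + gcd(1,11) = 1+4+1 = 6.
Pick's theorem gives I = A − B/2 + 1 = 98 − 6/2 + 1 = 96, so the closed region contains I + B = 96 + 6 = 102 lattice points.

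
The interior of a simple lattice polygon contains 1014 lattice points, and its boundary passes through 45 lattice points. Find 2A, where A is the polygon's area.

Pick's theorem states A = I + B/2 − 1, so A = 1014 + 45/2 − 1 = 2071/2.
Hence 2A = 2071.

2071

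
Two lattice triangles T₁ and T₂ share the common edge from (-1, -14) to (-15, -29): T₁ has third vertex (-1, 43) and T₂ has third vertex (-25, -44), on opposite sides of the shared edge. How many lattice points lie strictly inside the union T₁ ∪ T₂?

The union is the simple quadrilateral with vertices (-1, -14), (-1, 43), (-15, -29), (-25, -44) in order.
Using the shoelace formula, 2A = |((-1)·43 − (-1)·(-14)) + ((-1)·(-29) − (-15)·43) + ((-15)·(-44) − (-25)·(-29)) + ((-25)·(-14) − (-1)·(-44))| = 858, so the area is 429.
Along each edge there are gcd(|Δx|,|Δy|)+1 lattice points, so counting each shared vertex once the boundary has gcd(0,57) + gcd(14,72) + gcd(10,15) + gcd(24,30) = 57+2+5+6 = 70.
By Pick's theorem I = A − B/2 + 1 = 429 − 70/2 + 1 = 395.

395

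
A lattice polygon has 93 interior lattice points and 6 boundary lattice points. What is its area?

By Pick's theorem, A = I + B/2 − 1 = 93 + 6/2 − 1 = 95.

95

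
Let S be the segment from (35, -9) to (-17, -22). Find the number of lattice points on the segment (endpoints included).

The number of lattice points on a segment between lattice points is gcd(|Δx|,|Δy|) + 1 = gcd(52,13) + 1 = 13 + 1 = 14.

14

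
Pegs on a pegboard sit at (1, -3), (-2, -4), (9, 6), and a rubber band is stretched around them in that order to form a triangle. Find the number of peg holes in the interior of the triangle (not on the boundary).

9

The shoelace formula gives twice the area as |(1·(-4) − (-2)·(-3)) + ((-2)·6 − 9·(-4)) + (9·(-3) − 1·6)| = 19, so the area is 9.5.
Along each edge there are gcd(|Δx|,|Δy|)+1 lattice points, so counting each shared vertex once the boundary has gcd(3,1) + gcd(11,10) + gcd(8,9) = 1+1+1 = 3.
By Pick's theorem A = I + B/2 − 1, so I = 9.5 − 3/2 + 1 = 9.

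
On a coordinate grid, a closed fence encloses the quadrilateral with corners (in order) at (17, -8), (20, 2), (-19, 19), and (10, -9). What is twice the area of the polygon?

By the shoelace formula, twice the signed area is |(17·2 − 20·(-8)) + (20·19 − (-19)·2) + ((-19)·(-9) − 10·19) + (10·(-8) − 17·(-9))| = 666, so the area is 333.

666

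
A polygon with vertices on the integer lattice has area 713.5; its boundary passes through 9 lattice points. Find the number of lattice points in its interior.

From Pick's theorem, I = A − B/2 + 1 = 713.5 − 9/2 + 1 = 710.

710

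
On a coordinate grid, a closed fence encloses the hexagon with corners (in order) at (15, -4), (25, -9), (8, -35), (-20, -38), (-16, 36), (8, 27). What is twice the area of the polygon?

4327

By the shoelace formula, twice the signed area is |[15·(-9) − 25·(-4)] + [25·(-35) − 8·(-9)] + [8·(-38) − (-20)·(-35)] + [(-20)·36 − (-16)·(-38)] + [(-16)·27 − 8·36] + [8·(-4) − 15·27]| = 4327, so the area is 2163.5.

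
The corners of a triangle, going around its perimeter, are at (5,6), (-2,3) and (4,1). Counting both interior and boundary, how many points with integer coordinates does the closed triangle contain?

19

The shoelace formula gives twice the area as |(5·3 − (-2)·6) + ((-2)·1 − 4·3) + (4·6 − 5·1)| = 32, so the area is 16.
Summing gcd(|Δx|,|Δy|) over the edges gives the boundary count: gcd(7,3) + gcd(6,2) + gcd(1,5) = 1+2+1 = 4.
Pick's theorem gives I = A − B/2 + 1 = 16 − 4/2 + 1 = 15, so the closed region contains I + B = 15 + 4 = 19 lattice points.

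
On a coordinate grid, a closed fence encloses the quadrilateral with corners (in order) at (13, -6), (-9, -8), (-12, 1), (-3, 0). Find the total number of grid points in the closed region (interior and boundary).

126

The shoelace formula gives twice the area as |[13·(-8) − (-9)·(-6)] + [(-9)·1 − (-12)·(-8)] + [(-12)·0 − (-3)·1] + [(-3)·(-6) − 13·0]| = 242, so the area is 121.
Summing gcd(|Δx|,|Δy|) over the edges gives the boundary count: gcd(22,2) + gcd(3,9) + gcd(9,1) + gcd(16,6) = 2+3+1+2 = 8.
Pick's theorem gives I = A − B/2 + 1 = 121 − 8/2 + 1 = 118, so the closed region contains I + B = 118 + 8 = 126 lattice points.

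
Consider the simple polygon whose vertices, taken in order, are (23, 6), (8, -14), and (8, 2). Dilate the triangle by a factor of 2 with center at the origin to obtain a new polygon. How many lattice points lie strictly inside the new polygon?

459

The shoelace formula gives twice the area as |[23·(-14) − 8·6] + [8·2 − 8·(-14)] + [8·6 − 23·2]| = 240, so the area is 120.
Summing gcd(|Δx|,|Δy|) over the edges gives the boundary count: gcd(15,20) + gcd(0,16) + gcd(15,4) = 5+16+1 = 22.
Scaling by 2 multiplies the area by 2² = 4 (so the new area is 480) and multiplies the boundary lattice-point count by 2, giving 44.
By Pick's theorem, the interior count of the dilated polygon is 480 − 44/2 + 1 = 459.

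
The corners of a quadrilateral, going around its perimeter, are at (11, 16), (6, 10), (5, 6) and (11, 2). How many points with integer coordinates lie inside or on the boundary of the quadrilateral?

59

Using the shoelace formula, 2A = |(11·10 − 6·16) + (6·6 − 5·10) + (5·2 − 11·6) + (11·16 − 11·2)| = 98, so the area is 49.
The number of boundary lattice points is Σ gcd(|Δx|,|Δy|) = gcd(5,6) + gcd(1,4) + gcd(6,4) + gcd(0,14) = 1+1+2+14 = 18.
Pick's theorem gives I = A − B/2 + 1 = 49 − 18/2 + 1 = 41, so the closed region contains I + B = 41 + 18 = 59 lattice points.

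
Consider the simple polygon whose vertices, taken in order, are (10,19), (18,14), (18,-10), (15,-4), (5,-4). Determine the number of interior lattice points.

By the shoelace formula, twice the signed area is |[10·14 − 18·19] + [18·(-10) − 18·14] + [18·(-4) − 15·(-10)] + [15·(-4) − 5·(-4)] + [5·19 − 10·(-4)]| = 461, so the area is 461/2.
The number of boundary lattice points is Σ gcd(|Δx|,|Δy|) = gcd(8,5) + gcd(0,24) + gcd(3,6) + gcd(10,0) + gcd(5,23) = 1+24+3+10+1 = 39.
Pick's theorem gives I = A − B/2 + 1 = 461/2 − 39/2 + 1 = 212.

212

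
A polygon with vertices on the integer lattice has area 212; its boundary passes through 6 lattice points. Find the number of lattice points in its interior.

From Pick's theorem, I = A − B/2 + 1 = 212 − 6/2 + 1 = 210.

210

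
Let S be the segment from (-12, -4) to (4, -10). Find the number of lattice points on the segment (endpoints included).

3

The number of lattice points on a segment between lattice points is gcd(|Δx|,|Δy|) + 1 = gcd(16,6) + 1 = 2 + 1 = 3.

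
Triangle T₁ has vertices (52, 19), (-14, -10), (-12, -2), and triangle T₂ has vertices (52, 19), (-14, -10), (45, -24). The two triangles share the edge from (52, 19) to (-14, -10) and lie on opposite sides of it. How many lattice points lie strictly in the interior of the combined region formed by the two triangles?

The union is the simple quadrilateral with vertices (52, 19), (-12, -2), (-14, -10), (45, -24) in order.
Using the shoelace formula, 2A = |(52·(-2) − (-12)·19) + ((-12)·(-10) − (-14)·(-2)) + ((-14)·(-24) − 45·(-10)) + (45·19 − 52·(-24))| = 3105, so the area is 3105/2.
Along each edge there are gcd(|Δx|,|Δy|)+1 lattice points, so counting each shared vertex once the boundary has gcd(64,21) + gcd(2,8) + gcd(59,14) + gcd(7,43) = 1+2+1+1 = 5.
By Pick's theorem I = A − B/2 + 1 = 3105/2 − 5/2 + 1 = 1551.

1551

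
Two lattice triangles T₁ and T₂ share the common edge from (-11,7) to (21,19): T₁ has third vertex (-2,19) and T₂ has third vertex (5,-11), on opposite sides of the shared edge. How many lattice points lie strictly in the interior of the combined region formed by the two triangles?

508

The union is the simple quadrilateral with vertices (-11,7), (-2,19), (21,19), (5,-11) in order.
The shoelace formula gives twice the area as |[(-11)·19 − (-2)·7] + [(-2)·19 − 21·19] + [21·(-11) − 5·19] + [5·7 − (-11)·(-11)]| = 1044, so the area is 522.
The number of boundary lattice points is Σ gcd(|Δx|,|Δy|) = gcd(9,12) + gcd(23,0) + gcd(16,30) + gcd(16,18) = 3+23+2+2 = 30.
By Pick's theorem I = A − B/2 + 1 = 522 − 30/2 + 1 = 508.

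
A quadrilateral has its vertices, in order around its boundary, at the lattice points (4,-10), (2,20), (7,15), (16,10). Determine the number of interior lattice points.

185

By the shoelace formula, twice the signed area is |(4·20 − 2·(-10)) + (2·15 − 7·20) + (7·10 − 16·15) + (16·(-10) − 4·10)| = 380, so the area is 190.
Summing gcd(|Δx|,|Δy|) over the edges gives the boundary count: gcd(2,30) + gcd(5,5) + gcd(9,5) + gcd(12,20) = 2+5+1+4 = 12.
By Pick's theorem A = I + B/2 − 1, so I = 190 − 12/2 + 1 = 185.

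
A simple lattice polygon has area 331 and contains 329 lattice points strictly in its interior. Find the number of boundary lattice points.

Pick's theorem gives A = I + B/2 − 1, so B = 2(A − I + 1) = 2(331 − 329 + 1) = 6.

6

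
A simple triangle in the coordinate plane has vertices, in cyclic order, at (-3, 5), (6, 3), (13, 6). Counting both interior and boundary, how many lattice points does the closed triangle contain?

Using the shoelace formula, 2A = |((-3)·3 − 6·5) + (6·6 − 13·3) + (13·5 − (-3)·6)| = 41, so the area is 20.5.
The number of boundary lattice points is Σ gcd(|Δx|,|Δy|) = gcd(9,2) + gcd(7,3) + gcd(16,1) = 1+1+1 = 3.
Pick's theorem gives I = A − B/2 + 1 = 20.5 − 3/2 + 1 = 20, so the closed region contains I + B = 20 + 3 = 23 lattice points.

23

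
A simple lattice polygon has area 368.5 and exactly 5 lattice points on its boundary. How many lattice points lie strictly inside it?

Pick's theorem A = I + B/2 − 1 rearranges to I = A − B/2 + 1 = 368.5 − 5/2 + 1 = 367.

367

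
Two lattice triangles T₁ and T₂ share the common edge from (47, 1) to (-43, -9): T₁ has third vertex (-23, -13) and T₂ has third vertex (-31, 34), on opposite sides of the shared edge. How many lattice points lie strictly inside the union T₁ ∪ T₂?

The union is the simple quadrilateral with vertices (47, 1), (-23, -13), (-43, -9), (-31, 34) in order.
Using the shoelace formula, 2A = |(47·(-13) − (-23)·1) + ((-23)·(-9) − (-43)·(-13)) + ((-43)·34 − (-31)·(-9)) + ((-31)·1 − 47·34)| = 4310, so the area is 2155.
The number of boundary lattice points is Σ gcd(|Δx|,|Δy|) = gcd(70,14) + gcd(20,4) + gcd(12,43) + gcd(78,33) = 14+4+1+3 = 22.
By Pick's theorem I = A − B/2 + 1 = 2155 − 22/2 + 1 = 2145.

2145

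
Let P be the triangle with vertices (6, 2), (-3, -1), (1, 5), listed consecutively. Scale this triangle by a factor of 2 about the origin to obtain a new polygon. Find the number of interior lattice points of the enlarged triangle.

79

The shoelace formula gives twice the area as |[6·(-1) − (-3)·2] + [(-3)·5 − 1·(-1)] + [1·2 − 6·5]| = 42, so the area is 21.
The number of boundary lattice points is Σ gcd(|Δx|,|Δy|) = gcd(9,3) + gcd(4,6) + gcd(5,3) = 3+2+1 = 6.
Scaling by 2 multiplies the area by 2² = 4 (so the new area is 84) and multiplies the boundary lattice-point count by 2, giving 12.
By Pick's theorem, the interior count of the dilated polygon is 84 − 12/2 + 1 = 79.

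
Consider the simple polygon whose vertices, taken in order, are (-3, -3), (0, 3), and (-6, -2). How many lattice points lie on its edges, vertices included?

5

Summing gcd(|Δx|,|Δy|) over the edges gives the boundary count: gcd(3,6) + gcd(6,5) + gcd(3,1) = 3+1+1 = 5.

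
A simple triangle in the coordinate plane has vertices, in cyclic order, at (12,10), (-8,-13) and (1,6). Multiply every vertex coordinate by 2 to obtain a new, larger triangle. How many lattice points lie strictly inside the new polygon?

By the shoelace formula, twice the signed area is |(12·(-13) − (-8)·10) + ((-8)·6 − 1·(-13)) + (1·10 − 12·6)| = 173, so the area is 86.5.
Summing gcd(|Δx|,|Δy|) over the edges gives the boundary count: gcd(20,23) + gcd(9,19) + gcd(11,4) = 1+1+1 = 3.
Scaling by 2 multiplies the area by 2² = 4 (so the new area is 346) and multiplies the boundary lattice-point count by 2, giving 6.
By Pick's theorem, the interior count of the dilated polygon is 346 − 6/2 + 1 = 344.

344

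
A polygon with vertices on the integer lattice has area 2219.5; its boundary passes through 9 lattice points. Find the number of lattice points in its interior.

2216

Pick's theorem A = I + B/2 − 1 rearranges to I = A − B/2 + 1 = 2219.5 − 9/2 + 1 = 2216.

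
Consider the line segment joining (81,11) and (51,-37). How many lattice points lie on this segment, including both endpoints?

7

The number of lattice points on a segment between lattice points is gcd(|Δx|,|Δy|) + 1 = gcd(30,48) + 1 = 6 + 1 = 7.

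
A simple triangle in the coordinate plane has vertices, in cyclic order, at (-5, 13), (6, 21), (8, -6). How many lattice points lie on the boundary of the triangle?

3

Summing gcd(|Δx|,|Δy|) over the edges gives the boundary count: gcd(11,8) + gcd(2,27) + gcd(13,19) = 1+1+1 = 3.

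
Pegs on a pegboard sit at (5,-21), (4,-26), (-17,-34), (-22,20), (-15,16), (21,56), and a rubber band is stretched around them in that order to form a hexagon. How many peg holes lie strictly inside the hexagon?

1827

By the shoelace formula, twice the signed area is |(5·(-26) − 4·(-21)) + (4·(-34) − (-17)·(-26)) + ((-17)·20 − (-22)·(-34)) + ((-22)·16 − (-15)·20) + ((-15)·56 − 21·16) + (21·(-21) − 5·56)| = 3661, so the area is 1830.5.
Along each edge there are gcd(|Δx|,|Δy|)+1 lattice points, so counting each shared vertex once the boundary has gcd(1,5) + gcd(21,8) + gcd(5,54) + gcd(7,4) + gcd(36,40) + gcd(16,77) = 1+1+1+1+4+1 = 9.
By Pick's theorem A = I + B/2 − 1, so I = 1830.5 − 9/2 + 1 = 1827.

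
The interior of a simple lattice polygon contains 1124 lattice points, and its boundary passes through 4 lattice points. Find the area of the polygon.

Pick's theorem states A = I + B/2 − 1, so A = 1124 + 4/2 − 1 = 1125.

1125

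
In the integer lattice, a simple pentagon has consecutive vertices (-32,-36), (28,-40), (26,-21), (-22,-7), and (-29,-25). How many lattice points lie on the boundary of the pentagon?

Along each edge there are gcd(|Δx|,|Δy|)+1 lattice points, so counting each shared vertex once the boundary has gcd(60,4) + gcd(2,19) + gcd(48,14) + gcd(7,18) + gcd(3,11) = 4+1+2+1+1 = 9.

9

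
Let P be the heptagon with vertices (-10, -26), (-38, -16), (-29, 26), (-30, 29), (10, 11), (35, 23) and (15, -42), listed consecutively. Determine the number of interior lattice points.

By the shoelace formula, twice the signed area is |((-10)·(-16) − (-38)·(-26)) + ((-38)·26 − (-29)·(-16)) + ((-29)·29 − (-30)·26) + ((-30)·11 − 10·29) + (10·23 − 35·11) + (35·(-42) − 15·23) + (15·(-26) − (-10)·(-42))| = 5741, so the area is 2870.5.
Along each edge there are gcd(|Δx|,|Δy|)+1 lattice points, so counting each shared vertex once the boundary has gcd(28,10) + gcd(9,42) + gcd(1,3) + gcd(40,18) + gcd(25,12) + gcd(20,65) + gcd(25,16) = 2+3+1+2+1+5+1 = 15.
By Pick's theorem A = I + B/2 − 1, so I = 2870.5 − 15/2 + 1 = 2864.

2864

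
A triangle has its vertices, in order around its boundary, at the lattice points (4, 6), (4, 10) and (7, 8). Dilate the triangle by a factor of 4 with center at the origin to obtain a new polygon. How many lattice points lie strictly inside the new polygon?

The shoelace formula gives twice the area as |[4·10 − 4·6] + [4·8 − 7·10] + [7·6 − 4·8]| = 12, so the area is 6.
Summing gcd(|Δx|,|Δy|) over the edges gives the boundary count: gcd(0,4) + gcd(3,2) + gcd(3,2) = 4+1+1 = 6.
Scaling by 4 multiplies the area by 4² = 16 (so the new area is 96) and multiplies the boundary lattice-point count by 4, giving 24.
By Pick's theorem, the interior count of the dilated polygon is 96 − 24/2 + 1 = 85.

85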